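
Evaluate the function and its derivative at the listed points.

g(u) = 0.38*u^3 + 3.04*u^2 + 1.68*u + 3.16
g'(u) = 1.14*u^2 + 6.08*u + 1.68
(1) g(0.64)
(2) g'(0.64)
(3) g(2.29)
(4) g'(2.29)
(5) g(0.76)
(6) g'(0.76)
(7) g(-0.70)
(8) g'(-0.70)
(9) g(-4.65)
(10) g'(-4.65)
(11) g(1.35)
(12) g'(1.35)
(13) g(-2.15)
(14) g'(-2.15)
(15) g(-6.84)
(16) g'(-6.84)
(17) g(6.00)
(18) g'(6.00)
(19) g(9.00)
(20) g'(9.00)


(1) = 5.58
(2) = 6.04
(3) = 27.51
(4) = 21.58
(5) = 6.36
(6) = 6.96
(7) = 3.34
(8) = -2.02
(9) = 22.87
(10) = -1.94
(11) = 11.90
(12) = 11.97
(13) = 9.82
(14) = -6.12
(15) = 12.29
(16) = 13.43
(17) = 204.76
(18) = 79.20
(19) = 541.54
(20) = 148.74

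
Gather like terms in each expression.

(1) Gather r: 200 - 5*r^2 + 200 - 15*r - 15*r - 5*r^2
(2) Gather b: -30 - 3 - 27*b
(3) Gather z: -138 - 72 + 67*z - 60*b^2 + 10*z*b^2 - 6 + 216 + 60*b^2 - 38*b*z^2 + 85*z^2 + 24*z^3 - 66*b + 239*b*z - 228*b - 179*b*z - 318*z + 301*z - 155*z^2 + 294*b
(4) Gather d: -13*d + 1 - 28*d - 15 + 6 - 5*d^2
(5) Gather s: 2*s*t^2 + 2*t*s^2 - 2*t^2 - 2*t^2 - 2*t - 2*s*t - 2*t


(1) = -10*r^2 - 30*r + 400
(2) = -27*b - 33
(3) = 24*z^3 + z^2*(-38*b - 70) + z*(10*b^2 + 60*b + 50)
(4) = -5*d^2 - 41*d - 8
(5) = 2*s^2*t + s*(2*t^2 - 2*t) - 4*t^2 - 4*t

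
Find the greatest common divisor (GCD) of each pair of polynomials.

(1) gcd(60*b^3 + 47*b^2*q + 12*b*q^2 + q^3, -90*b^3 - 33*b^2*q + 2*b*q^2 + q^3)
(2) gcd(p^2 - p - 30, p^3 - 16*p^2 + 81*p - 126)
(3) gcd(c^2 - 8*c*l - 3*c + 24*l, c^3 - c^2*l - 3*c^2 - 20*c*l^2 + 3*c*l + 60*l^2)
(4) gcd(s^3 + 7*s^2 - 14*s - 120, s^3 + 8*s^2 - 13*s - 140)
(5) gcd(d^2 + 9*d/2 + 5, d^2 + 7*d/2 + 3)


(1) = 15*b^2 + 8*b*q + q^2
(2) = p - 6
(3) = c - 3
(4) = gcd((s - 4)*(s + 5)*(s + 6), (s - 4)*(s + 5)*(s + 7)) = s^2 + s - 20
(5) = d + 2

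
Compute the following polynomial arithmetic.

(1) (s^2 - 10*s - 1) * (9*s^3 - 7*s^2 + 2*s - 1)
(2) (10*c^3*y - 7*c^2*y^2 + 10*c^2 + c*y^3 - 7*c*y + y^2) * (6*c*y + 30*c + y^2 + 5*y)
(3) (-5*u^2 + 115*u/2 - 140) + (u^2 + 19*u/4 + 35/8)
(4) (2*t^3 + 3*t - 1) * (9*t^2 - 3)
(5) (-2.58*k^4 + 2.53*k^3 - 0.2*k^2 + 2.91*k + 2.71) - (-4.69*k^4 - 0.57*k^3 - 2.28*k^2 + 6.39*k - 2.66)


(1) = 9*s^5 - 97*s^4 + 63*s^3 - 14*s^2 + 8*s + 1
(2) = 60*c^4*y^2 + 300*c^4*y - 32*c^3*y^3 - 160*c^3*y^2 + 60*c^3*y + 300*c^3 - c^2*y^4 - 5*c^2*y^3 - 32*c^2*y^2 - 160*c^2*y + c*y^5 + 5*c*y^4 - c*y^3 - 5*c*y^2 + y^4 + 5*y^3
(3) = -4*u^2 + 249*u/4 - 1085/8
(4) = 18*t^5 + 21*t^3 - 9*t^2 - 9*t + 3
(5) = 2.11*k^4 + 3.1*k^3 + 2.08*k^2 - 3.48*k + 5.37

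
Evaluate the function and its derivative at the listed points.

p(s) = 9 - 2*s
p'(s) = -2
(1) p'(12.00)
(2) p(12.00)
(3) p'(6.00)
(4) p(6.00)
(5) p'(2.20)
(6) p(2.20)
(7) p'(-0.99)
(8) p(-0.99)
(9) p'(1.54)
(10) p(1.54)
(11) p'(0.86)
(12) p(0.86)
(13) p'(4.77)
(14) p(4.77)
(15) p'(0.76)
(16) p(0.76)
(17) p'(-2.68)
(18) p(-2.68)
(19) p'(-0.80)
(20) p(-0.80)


(1) = -2.00
(2) = -15.00
(3) = -2.00
(4) = -3.00
(5) = -2.00
(6) = 4.60
(7) = -2.00
(8) = 10.98
(9) = -2.00
(10) = 5.92
(11) = -2.00
(12) = 7.28
(13) = -2.00
(14) = -0.54
(15) = -2.00
(16) = 7.48
(17) = -2.00
(18) = 14.36
(19) = -2.00
(20) = 10.60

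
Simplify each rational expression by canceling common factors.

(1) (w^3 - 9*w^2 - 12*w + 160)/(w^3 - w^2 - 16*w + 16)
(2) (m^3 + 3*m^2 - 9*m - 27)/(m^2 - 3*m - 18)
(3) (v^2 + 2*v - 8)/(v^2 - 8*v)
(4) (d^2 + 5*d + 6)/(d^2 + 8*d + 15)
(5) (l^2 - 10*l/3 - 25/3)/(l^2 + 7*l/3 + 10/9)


(1) = (w^2 - 13*w + 40)/(w^2 - 5*w + 4)
(2) = (m^2 - 9)/(m - 6)
(3) = (v^2 + 2*v - 8)/(v^2 - 8*v)
(4) = (d + 2)/(d + 5)
(5) = (3*l - 15)/(3*l + 2)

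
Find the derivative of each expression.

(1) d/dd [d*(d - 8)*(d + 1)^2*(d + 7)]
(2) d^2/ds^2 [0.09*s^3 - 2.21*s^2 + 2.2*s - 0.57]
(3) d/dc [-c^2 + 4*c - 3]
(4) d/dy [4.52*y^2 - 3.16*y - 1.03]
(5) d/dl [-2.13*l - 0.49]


(1) = 5*d^4 + 4*d^3 - 171*d^2 - 226*d - 56
(2) = 0.54*s - 4.42
(3) = 4 - 2*c
(4) = 9.04*y - 3.16
(5) = -2.13000000000000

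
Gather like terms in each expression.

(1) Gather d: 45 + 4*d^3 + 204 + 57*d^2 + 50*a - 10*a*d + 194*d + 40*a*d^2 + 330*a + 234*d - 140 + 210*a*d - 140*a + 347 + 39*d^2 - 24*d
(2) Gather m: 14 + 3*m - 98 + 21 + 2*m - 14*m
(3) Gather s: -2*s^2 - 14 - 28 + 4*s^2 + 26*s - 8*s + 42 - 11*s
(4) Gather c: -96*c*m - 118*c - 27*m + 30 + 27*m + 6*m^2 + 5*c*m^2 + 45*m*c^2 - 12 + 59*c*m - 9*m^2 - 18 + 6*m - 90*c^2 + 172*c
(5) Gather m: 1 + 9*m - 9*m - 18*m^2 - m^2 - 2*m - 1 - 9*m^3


(1) = 240*a + 4*d^3 + d^2*(40*a + 96) + d*(200*a + 404) + 456
(2) = -9*m - 63
(3) = 2*s^2 + 7*s
(4) = c^2*(45*m - 90) + c*(5*m^2 - 37*m + 54) - 3*m^2 + 6*m
(5) = -9*m^3 - 19*m^2 - 2*m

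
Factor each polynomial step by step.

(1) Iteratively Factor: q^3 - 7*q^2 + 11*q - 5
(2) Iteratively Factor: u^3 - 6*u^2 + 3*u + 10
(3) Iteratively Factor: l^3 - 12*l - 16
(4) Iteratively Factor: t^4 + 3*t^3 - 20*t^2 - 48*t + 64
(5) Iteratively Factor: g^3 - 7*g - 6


(1) = (q - 1)*(q^2 - 6*q + 5) = (q - 5)*(q - 1)*(q - 1)
(2) = (u - 5)*(u^2 - u - 2) = (u - 5)*(u - 2)*(u + 1)
(3) = (l - 4)*(l^2 + 4*l + 4) = (l - 4)*(l + 2)*(l + 2)
(4) = (t + 4)*(t^3 - t^2 - 16*t + 16) = (t + 4)^2*(t^2 - 5*t + 4) = (t - 1)*(t + 4)^2*(t - 4)
(5) = (g - 3)*(g^2 + 3*g + 2) = (g - 3)*(g + 1)*(g + 2)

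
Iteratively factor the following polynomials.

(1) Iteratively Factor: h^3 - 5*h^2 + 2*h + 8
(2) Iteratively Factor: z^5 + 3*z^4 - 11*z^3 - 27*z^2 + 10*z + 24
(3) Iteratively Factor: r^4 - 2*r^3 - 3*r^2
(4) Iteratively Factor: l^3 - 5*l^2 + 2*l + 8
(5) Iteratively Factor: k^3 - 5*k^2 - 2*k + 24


(1) = (h - 4)*(h^2 - h - 2) = (h - 4)*(h + 1)*(h - 2)
(2) = (z + 2)*(z^4 + z^3 - 13*z^2 - z + 12) = (z - 1)*(z + 2)*(z^3 + 2*z^2 - 11*z - 12) = (z - 3)*(z - 1)*(z + 2)*(z^2 + 5*z + 4) = (z - 3)*(z - 1)*(z + 1)*(z + 2)*(z + 4)
(3) = (r + 1)*(r^3 - 3*r^2) = (r - 3)*(r + 1)*(r^2) = r*(r - 3)*(r + 1)*(r)
(4) = (l - 2)*(l^2 - 3*l - 4) = (l - 2)*(l + 1)*(l - 4)
(5) = (k - 3)*(k^2 - 2*k - 8) = (k - 4)*(k - 3)*(k + 2)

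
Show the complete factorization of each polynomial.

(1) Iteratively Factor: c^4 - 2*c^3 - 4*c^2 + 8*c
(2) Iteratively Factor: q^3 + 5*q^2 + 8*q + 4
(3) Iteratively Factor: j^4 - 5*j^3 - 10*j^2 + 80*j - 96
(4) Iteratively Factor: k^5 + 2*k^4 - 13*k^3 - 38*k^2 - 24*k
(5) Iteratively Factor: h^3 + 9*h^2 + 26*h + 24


(1) = (c - 2)*(c^3 - 4*c) = (c - 2)*(c + 2)*(c^2 - 2*c) = c*(c - 2)*(c + 2)*(c - 2)
(2) = (q + 1)*(q^2 + 4*q + 4) = (q + 1)*(q + 2)*(q + 2)
(3) = (j - 2)*(j^3 - 3*j^2 - 16*j + 48) = (j - 2)*(j + 4)*(j^2 - 7*j + 12) = (j - 3)*(j - 2)*(j + 4)*(j - 4)
(4) = (k + 1)*(k^4 + k^3 - 14*k^2 - 24*k) = (k + 1)*(k + 3)*(k^3 - 2*k^2 - 8*k) = (k + 1)*(k + 2)*(k + 3)*(k^2 - 4*k) = k*(k + 1)*(k + 2)*(k + 3)*(k - 4)
(5) = (h + 2)*(h^2 + 7*h + 12) = (h + 2)*(h + 3)*(h + 4)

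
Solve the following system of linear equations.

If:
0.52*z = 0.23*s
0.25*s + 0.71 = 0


Then:
s = -2.84
z = -1.26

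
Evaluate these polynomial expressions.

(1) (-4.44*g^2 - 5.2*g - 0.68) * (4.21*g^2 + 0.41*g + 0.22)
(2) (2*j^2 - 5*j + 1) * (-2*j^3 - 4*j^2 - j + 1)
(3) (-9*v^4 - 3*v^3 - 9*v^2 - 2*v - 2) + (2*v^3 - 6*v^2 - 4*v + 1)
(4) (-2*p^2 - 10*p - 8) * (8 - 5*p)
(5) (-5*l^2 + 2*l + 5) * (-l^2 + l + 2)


(1) = -18.6924*g^4 - 23.7124*g^3 - 5.9716*g^2 - 1.4228*g - 0.1496
(2) = -4*j^5 + 2*j^4 + 16*j^3 + 3*j^2 - 6*j + 1
(3) = -9*v^4 - v^3 - 15*v^2 - 6*v - 1
(4) = 10*p^3 + 34*p^2 - 40*p - 64
(5) = 5*l^4 - 7*l^3 - 13*l^2 + 9*l + 10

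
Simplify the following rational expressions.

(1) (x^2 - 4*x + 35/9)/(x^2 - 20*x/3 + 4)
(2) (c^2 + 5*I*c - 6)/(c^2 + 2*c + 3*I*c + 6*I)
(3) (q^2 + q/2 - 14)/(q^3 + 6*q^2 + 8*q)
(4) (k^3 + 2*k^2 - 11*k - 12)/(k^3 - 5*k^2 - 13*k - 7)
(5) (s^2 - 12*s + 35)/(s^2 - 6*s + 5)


(1) = (9*x^2 - 36*x + 35)/(9*x^2 - 60*x + 36)
(2) = (c + 2*I)/(c + 2)
(3) = (2*q - 7)/(2*q^2 + 4*q)
(4) = (k^2 + k - 12)/(k^2 - 6*k - 7)
(5) = (s - 7)/(s - 1)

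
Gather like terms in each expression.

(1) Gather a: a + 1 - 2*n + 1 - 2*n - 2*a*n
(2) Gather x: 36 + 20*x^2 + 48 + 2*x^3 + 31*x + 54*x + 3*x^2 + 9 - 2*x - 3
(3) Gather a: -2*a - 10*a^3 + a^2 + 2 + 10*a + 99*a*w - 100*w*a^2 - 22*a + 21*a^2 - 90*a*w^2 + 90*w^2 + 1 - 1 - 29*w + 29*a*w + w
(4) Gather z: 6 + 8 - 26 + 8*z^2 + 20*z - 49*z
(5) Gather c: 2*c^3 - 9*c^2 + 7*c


(1) = a*(1 - 2*n) - 4*n + 2
(2) = 2*x^3 + 23*x^2 + 83*x + 90
(3) = -10*a^3 + a^2*(22 - 100*w) + a*(-90*w^2 + 128*w - 14) + 90*w^2 - 28*w + 2
(4) = 8*z^2 - 29*z - 12
(5) = 2*c^3 - 9*c^2 + 7*c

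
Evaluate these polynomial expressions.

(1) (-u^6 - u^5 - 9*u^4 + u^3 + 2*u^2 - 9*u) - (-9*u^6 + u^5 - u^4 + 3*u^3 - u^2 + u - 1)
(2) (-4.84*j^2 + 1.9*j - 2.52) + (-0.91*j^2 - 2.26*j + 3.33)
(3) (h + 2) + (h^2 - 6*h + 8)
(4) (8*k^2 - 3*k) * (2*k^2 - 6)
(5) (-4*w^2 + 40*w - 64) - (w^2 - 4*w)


(1) = 8*u^6 - 2*u^5 - 8*u^4 - 2*u^3 + 3*u^2 - 10*u + 1
(2) = -5.75*j^2 - 0.36*j + 0.81
(3) = h^2 - 5*h + 10
(4) = 16*k^4 - 6*k^3 - 48*k^2 + 18*k
(5) = -5*w^2 + 44*w - 64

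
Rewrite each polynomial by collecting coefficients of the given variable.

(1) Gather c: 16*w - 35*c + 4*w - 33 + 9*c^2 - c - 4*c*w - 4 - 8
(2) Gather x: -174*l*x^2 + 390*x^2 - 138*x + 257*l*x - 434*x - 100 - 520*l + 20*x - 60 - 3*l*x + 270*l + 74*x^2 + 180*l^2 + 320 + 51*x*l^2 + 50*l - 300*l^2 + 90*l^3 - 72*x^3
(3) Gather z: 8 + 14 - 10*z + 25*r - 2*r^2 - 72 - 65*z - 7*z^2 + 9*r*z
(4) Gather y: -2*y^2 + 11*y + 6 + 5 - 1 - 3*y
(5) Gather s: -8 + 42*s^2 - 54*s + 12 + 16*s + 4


(1) = 9*c^2 + c*(-4*w - 36) + 20*w - 45
(2) = 90*l^3 - 120*l^2 - 200*l - 72*x^3 + x^2*(464 - 174*l) + x*(51*l^2 + 254*l - 552) + 160
(3) = -2*r^2 + 25*r - 7*z^2 + z*(9*r - 75) - 50
(4) = -2*y^2 + 8*y + 10
(5) = 42*s^2 - 38*s + 8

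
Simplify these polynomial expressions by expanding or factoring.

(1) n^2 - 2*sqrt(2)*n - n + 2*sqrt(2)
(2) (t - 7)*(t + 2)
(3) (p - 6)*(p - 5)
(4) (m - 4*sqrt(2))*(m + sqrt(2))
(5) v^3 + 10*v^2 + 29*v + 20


(1) = (n - 1)*(n - 2*sqrt(2))
(2) = t^2 - 5*t - 14
(3) = p^2 - 11*p + 30
(4) = m^2 - 3*sqrt(2)*m - 8
(5) = (v + 1)*(v + 4)*(v + 5)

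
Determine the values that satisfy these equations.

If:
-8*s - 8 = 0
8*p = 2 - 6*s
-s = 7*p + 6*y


Then:
p = 1
s = -1
y = -1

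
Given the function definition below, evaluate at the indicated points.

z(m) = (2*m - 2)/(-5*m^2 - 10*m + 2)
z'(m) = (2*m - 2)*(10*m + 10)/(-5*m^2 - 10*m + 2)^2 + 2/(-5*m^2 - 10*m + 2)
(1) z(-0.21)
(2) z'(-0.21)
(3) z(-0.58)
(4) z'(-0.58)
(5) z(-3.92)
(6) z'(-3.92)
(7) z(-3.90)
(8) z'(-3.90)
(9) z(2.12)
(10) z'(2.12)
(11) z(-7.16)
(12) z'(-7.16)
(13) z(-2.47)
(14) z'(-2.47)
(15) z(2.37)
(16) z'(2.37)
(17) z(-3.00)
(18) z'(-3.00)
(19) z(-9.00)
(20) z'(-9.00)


(1) = -0.62
(2) = -0.75
(3) = -0.52
(4) = -0.03
(5) = 0.28
(6) = 0.17
(7) = 0.28
(8) = 0.17
(9) = -0.05
(10) = -0.01
(11) = 0.09
(12) = 0.02
(13) = 1.82
(14) = 6.52
(15) = -0.06
(16) = -0.00
(17) = 0.62
(18) = 0.79
(19) = 0.06
(20) = 0.01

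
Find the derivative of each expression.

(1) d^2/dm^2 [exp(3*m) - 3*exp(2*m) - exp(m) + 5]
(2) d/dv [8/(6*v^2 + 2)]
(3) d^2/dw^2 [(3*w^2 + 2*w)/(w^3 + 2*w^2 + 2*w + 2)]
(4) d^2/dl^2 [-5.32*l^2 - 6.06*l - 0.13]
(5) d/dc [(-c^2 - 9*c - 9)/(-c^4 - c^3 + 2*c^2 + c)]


(1) = (9*exp(2*m) - 12*exp(m) - 1)*exp(m)
(2) = -24*v/(3*v^2 + 1)^2
(3) = 2*(3*w^6 + 6*w^5 - 6*w^4 - 50*w^3 - 60*w^2 - 24*w + 4)/(w^9 + 6*w^8 + 18*w^7 + 38*w^6 + 60*w^5 + 72*w^4 + 68*w^3 + 48*w^2 + 24*w + 8)
(4) = -10.6400000000000
(5) = (-2*c^5 - 28*c^4 - 54*c^3 - 10*c^2 + 36*c + 9)/(c^2*(c^6 + 2*c^5 - 3*c^4 - 6*c^3 + 2*c^2 + 4*c + 1))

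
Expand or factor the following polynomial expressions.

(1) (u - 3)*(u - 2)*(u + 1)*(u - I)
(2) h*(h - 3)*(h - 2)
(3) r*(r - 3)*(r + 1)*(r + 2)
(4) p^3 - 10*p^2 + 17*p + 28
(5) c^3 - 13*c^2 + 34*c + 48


(1) = u^4 - 4*u^3 - I*u^3 + u^2 + 4*I*u^2 + 6*u - I*u - 6*I
(2) = h^3 - 5*h^2 + 6*h
(3) = r^4 - 7*r^2 - 6*r
(4) = (p - 7)*(p - 4)*(p + 1)
(5) = (c - 8)*(c - 6)*(c + 1)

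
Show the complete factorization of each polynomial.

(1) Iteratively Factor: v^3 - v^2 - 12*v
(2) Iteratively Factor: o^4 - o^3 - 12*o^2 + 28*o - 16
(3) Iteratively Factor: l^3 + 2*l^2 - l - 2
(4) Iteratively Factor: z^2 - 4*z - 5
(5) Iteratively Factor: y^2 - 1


(1) = (v + 3)*(v^2 - 4*v) = (v - 4)*(v + 3)*(v)
(2) = (o - 1)*(o^3 - 12*o + 16) = (o - 2)*(o - 1)*(o^2 + 2*o - 8) = (o - 2)*(o - 1)*(o + 4)*(o - 2)
(3) = (l - 1)*(l^2 + 3*l + 2) = (l - 1)*(l + 2)*(l + 1)
(4) = (z + 1)*(z - 5)
(5) = (y - 1)*(y + 1)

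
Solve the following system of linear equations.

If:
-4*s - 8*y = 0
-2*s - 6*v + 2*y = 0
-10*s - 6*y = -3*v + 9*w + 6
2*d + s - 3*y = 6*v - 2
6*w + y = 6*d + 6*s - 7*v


Then:
d = 28/5
s = -12/5
v = 6/5
w = 8/5
y = 6/5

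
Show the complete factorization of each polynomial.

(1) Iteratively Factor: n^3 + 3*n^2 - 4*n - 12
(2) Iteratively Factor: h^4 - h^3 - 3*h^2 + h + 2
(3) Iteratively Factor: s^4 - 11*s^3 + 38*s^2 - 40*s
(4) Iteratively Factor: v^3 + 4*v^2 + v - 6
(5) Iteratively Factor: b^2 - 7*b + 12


(1) = (n + 2)*(n^2 + n - 6) = (n + 2)*(n + 3)*(n - 2)
(2) = (h + 1)*(h^3 - 2*h^2 - h + 2) = (h - 1)*(h + 1)*(h^2 - h - 2) = (h - 2)*(h - 1)*(h + 1)*(h + 1)
(3) = (s)*(s^3 - 11*s^2 + 38*s - 40) = s*(s - 4)*(s^2 - 7*s + 10) = s*(s - 4)*(s - 2)*(s - 5)
(4) = (v - 1)*(v^2 + 5*v + 6) = (v - 1)*(v + 2)*(v + 3)
(5) = (b - 3)*(b - 4)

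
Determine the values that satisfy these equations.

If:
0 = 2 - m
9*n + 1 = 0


Then:
m = 2
n = -1/9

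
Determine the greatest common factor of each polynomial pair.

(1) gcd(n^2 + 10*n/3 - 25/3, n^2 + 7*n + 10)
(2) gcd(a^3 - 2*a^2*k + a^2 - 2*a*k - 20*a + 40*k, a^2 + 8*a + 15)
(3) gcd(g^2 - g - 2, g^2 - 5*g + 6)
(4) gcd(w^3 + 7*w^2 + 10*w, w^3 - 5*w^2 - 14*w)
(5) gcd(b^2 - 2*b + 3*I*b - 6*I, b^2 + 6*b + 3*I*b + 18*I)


(1) = gcd((n - 5/3)*(n + 5), (n + 2)*(n + 5)) = n + 5
(2) = gcd((a - 4)*(a + 5)*(a - 2*k), (a + 3)*(a + 5)) = a + 5
(3) = g - 2
(4) = w^2 + 2*w
(5) = b + 3*I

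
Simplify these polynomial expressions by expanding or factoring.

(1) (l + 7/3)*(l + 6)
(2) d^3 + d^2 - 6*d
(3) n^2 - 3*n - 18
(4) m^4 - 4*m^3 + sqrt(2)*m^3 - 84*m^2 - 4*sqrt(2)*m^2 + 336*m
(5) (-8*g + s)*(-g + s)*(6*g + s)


(1) = l^2 + 25*l/3 + 14
(2) = d*(d - 2)*(d + 3)
(3) = (n - 6)*(n + 3)
(4) = m*(m - 4)*(m - 6*sqrt(2))*(m + 7*sqrt(2))
(5) = 48*g^3 - 46*g^2*s - 3*g*s^2 + s^3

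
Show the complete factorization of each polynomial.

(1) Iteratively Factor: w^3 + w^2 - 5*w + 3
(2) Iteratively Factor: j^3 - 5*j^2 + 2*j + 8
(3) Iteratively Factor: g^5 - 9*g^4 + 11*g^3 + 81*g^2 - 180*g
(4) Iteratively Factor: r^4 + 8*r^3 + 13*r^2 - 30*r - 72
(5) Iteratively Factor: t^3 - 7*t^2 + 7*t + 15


(1) = (w + 3)*(w^2 - 2*w + 1) = (w - 1)*(w + 3)*(w - 1)
(2) = (j - 2)*(j^2 - 3*j - 4) = (j - 4)*(j - 2)*(j + 1)
(3) = (g - 4)*(g^4 - 5*g^3 - 9*g^2 + 45*g) = (g - 4)*(g + 3)*(g^3 - 8*g^2 + 15*g) = (g - 5)*(g - 4)*(g + 3)*(g^2 - 3*g) = g*(g - 5)*(g - 4)*(g + 3)*(g - 3)
(4) = (r + 3)*(r^3 + 5*r^2 - 2*r - 24) = (r + 3)^2*(r^2 + 2*r - 8) = (r - 2)*(r + 3)^2*(r + 4)
(5) = (t - 3)*(t^2 - 4*t - 5) = (t - 5)*(t - 3)*(t + 1)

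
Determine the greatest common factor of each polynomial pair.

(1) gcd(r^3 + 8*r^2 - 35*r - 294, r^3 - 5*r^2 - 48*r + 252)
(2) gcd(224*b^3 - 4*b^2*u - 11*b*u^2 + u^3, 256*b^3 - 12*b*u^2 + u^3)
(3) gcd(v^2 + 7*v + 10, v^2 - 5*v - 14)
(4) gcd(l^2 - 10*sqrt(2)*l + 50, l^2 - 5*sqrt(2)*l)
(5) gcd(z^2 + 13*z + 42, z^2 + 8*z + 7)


(1) = gcd((r - 6)*(r + 7)^2, (r - 6)^2*(r + 7)) = r^2 + r - 42
(2) = gcd((-8*b + u)*(-7*b + u)*(4*b + u), (-8*b + u)^2*(4*b + u)) = -32*b^2 - 4*b*u + u^2
(3) = gcd((v + 2)*(v + 5), (v - 7)*(v + 2)) = v + 2
(4) = l - 5*sqrt(2)
(5) = gcd((z + 6)*(z + 7), (z + 1)*(z + 7)) = z + 7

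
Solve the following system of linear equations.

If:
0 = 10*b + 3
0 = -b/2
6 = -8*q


Then:
No Solution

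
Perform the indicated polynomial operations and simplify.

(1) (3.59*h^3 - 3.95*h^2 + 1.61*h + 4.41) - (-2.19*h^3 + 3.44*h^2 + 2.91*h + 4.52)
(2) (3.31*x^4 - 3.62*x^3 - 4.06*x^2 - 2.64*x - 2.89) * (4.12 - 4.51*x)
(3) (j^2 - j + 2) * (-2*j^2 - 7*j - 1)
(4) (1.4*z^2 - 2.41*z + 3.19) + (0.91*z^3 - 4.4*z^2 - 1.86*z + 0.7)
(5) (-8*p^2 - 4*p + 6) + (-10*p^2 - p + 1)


(1) = 5.78*h^3 - 7.39*h^2 - 1.3*h - 0.11
(2) = -14.9281*x^5 + 29.9634*x^4 + 3.3962*x^3 - 4.8208*x^2 + 2.1571*x - 11.9068
(3) = -2*j^4 - 5*j^3 + 2*j^2 - 13*j - 2
(4) = 0.91*z^3 - 3.0*z^2 - 4.27*z + 3.89
(5) = -18*p^2 - 5*p + 7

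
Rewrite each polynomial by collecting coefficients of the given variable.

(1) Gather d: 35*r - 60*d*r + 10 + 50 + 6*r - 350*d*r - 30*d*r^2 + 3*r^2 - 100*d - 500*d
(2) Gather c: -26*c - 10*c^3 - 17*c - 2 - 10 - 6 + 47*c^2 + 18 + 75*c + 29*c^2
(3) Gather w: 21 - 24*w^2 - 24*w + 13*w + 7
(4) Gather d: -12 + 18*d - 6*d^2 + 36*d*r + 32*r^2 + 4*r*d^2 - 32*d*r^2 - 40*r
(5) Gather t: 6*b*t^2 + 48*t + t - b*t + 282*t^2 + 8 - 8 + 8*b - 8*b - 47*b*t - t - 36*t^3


(1) = d*(-30*r^2 - 410*r - 600) + 3*r^2 + 41*r + 60
(2) = -10*c^3 + 76*c^2 + 32*c
(3) = -24*w^2 - 11*w + 28
(4) = d^2*(4*r - 6) + d*(-32*r^2 + 36*r + 18) + 32*r^2 - 40*r - 12
(5) = -36*t^3 + t^2*(6*b + 282) + t*(48 - 48*b)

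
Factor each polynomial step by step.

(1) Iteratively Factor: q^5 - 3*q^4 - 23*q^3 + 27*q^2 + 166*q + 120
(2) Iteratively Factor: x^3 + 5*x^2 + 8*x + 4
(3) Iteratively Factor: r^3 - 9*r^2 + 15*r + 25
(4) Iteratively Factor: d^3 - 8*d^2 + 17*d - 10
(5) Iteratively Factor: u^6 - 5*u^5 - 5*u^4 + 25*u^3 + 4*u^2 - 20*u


(1) = (q + 3)*(q^4 - 6*q^3 - 5*q^2 + 42*q + 40) = (q - 5)*(q + 3)*(q^3 - q^2 - 10*q - 8) = (q - 5)*(q + 2)*(q + 3)*(q^2 - 3*q - 4) = (q - 5)*(q - 4)*(q + 2)*(q + 3)*(q + 1)
(2) = (x + 2)*(x^2 + 3*x + 2) = (x + 2)^2*(x + 1)
(3) = (r - 5)*(r^2 - 4*r - 5) = (r - 5)*(r + 1)*(r - 5)
(4) = (d - 2)*(d^2 - 6*d + 5) = (d - 2)*(d - 1)*(d - 5)
(5) = (u + 1)*(u^5 - 6*u^4 + u^3 + 24*u^2 - 20*u) = (u - 2)*(u + 1)*(u^4 - 4*u^3 - 7*u^2 + 10*u) = (u - 2)*(u + 1)*(u + 2)*(u^3 - 6*u^2 + 5*u) = (u - 5)*(u - 2)*(u + 1)*(u + 2)*(u^2 - u) = u*(u - 5)*(u - 2)*(u + 1)*(u + 2)*(u - 1)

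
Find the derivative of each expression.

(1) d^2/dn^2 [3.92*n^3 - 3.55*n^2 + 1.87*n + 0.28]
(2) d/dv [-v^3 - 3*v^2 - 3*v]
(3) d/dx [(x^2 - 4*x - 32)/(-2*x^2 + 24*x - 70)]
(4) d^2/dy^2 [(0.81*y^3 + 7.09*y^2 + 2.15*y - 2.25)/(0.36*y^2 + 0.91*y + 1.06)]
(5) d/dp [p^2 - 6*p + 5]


(1) = 23.52*n - 7.1
(2) = -3*v^2 - 6*v - 3
(3) = (4*x^2 - 67*x + 262)/(x^4 - 24*x^3 + 214*x^2 - 840*x + 1225)
(4) = (-3.364758*y^3 - 13.294908*y^2 - 3.884544*y + 9.775618)/(0.046656*y^6 + 0.353808*y^5 + 1.306476*y^4 + 2.837107*y^3 + 3.846846*y^2 + 3.067428*y + 1.191016)
(5) = 2*p - 6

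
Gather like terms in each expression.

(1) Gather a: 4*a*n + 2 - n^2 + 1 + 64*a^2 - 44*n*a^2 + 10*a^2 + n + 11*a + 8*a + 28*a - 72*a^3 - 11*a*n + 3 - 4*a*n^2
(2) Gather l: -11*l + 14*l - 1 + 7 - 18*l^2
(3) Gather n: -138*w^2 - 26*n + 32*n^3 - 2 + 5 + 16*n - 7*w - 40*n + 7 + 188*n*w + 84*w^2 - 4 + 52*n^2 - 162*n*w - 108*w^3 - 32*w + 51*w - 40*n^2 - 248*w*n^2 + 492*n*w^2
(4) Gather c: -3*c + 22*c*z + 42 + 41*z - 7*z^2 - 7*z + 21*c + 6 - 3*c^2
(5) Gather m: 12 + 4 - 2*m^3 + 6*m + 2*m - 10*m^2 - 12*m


(1) = -72*a^3 + a^2*(74 - 44*n) + a*(-4*n^2 - 7*n + 47) - n^2 + n + 6
(2) = -18*l^2 + 3*l + 6
(3) = 32*n^3 + n^2*(12 - 248*w) + n*(492*w^2 + 26*w - 50) - 108*w^3 - 54*w^2 + 12*w + 6
(4) = -3*c^2 + c*(22*z + 18) - 7*z^2 + 34*z + 48
(5) = -2*m^3 - 10*m^2 - 4*m + 16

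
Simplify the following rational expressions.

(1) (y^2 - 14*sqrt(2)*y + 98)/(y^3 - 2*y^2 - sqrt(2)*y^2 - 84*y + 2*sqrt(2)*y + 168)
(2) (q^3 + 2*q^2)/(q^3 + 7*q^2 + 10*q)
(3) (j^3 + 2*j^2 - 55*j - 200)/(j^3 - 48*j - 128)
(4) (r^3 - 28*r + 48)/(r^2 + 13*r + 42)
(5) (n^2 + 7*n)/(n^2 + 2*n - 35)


(1) = (y - 7*sqrt(2))/(y^2 + y*(-2 + 6*sqrt(2)) - 12*sqrt(2))
(2) = q/(q + 5)
(3) = (j^2 + 10*j + 25)/(j^2 + 8*j + 16)
(4) = (r^2 - 6*r + 8)/(r + 7)
(5) = n/(n - 5)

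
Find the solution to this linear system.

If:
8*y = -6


Then:
y = -3/4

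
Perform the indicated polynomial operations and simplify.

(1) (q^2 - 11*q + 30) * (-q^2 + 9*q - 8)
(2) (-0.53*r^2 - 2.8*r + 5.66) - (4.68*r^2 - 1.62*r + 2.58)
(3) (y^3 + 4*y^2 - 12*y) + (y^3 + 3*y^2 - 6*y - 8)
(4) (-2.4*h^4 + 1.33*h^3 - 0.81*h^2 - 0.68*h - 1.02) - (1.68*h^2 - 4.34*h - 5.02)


(1) = -q^4 + 20*q^3 - 137*q^2 + 358*q - 240
(2) = -5.21*r^2 - 1.18*r + 3.08
(3) = 2*y^3 + 7*y^2 - 18*y - 8
(4) = -2.4*h^4 + 1.33*h^3 - 2.49*h^2 + 3.66*h + 4.0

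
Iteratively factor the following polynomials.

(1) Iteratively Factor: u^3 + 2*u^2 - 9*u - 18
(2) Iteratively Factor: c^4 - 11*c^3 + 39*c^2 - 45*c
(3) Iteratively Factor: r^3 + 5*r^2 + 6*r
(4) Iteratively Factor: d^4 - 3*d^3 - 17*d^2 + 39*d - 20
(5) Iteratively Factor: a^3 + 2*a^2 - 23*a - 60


(1) = (u + 3)*(u^2 - u - 6) = (u - 3)*(u + 3)*(u + 2)
(2) = (c - 5)*(c^3 - 6*c^2 + 9*c) = (c - 5)*(c - 3)*(c^2 - 3*c) = c*(c - 5)*(c - 3)*(c - 3)
(3) = (r + 3)*(r^2 + 2*r) = (r + 2)*(r + 3)*(r)
(4) = (d - 5)*(d^3 + 2*d^2 - 7*d + 4) = (d - 5)*(d + 4)*(d^2 - 2*d + 1) = (d - 5)*(d - 1)*(d + 4)*(d - 1)
(5) = (a + 3)*(a^2 - a - 20) = (a - 5)*(a + 3)*(a + 4)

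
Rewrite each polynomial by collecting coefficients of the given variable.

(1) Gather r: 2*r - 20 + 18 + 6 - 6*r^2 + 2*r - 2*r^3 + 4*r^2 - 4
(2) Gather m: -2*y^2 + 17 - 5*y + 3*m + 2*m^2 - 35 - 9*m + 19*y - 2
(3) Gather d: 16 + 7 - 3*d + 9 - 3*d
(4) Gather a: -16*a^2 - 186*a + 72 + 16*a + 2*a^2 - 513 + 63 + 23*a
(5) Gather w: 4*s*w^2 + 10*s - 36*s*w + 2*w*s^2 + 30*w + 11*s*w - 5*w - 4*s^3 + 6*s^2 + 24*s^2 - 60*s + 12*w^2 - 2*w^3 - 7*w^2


(1) = -2*r^3 - 2*r^2 + 4*r
(2) = 2*m^2 - 6*m - 2*y^2 + 14*y - 20
(3) = 32 - 6*d
(4) = -14*a^2 - 147*a - 378
(5) = -4*s^3 + 30*s^2 - 50*s - 2*w^3 + w^2*(4*s + 5) + w*(2*s^2 - 25*s + 25)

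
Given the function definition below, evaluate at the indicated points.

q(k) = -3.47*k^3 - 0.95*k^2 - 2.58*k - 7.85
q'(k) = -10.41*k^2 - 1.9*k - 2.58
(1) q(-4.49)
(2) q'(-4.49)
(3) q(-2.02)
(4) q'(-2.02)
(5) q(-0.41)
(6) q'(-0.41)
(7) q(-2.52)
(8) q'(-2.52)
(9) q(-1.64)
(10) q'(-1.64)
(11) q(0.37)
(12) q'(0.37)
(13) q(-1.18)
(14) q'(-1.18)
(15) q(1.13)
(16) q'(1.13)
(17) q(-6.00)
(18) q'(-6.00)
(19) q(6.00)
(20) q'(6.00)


(1) = 298.68
(2) = -203.92
(3) = 22.09
(4) = -41.22
(5) = -6.71
(6) = -3.55
(7) = 48.15
(8) = -63.90
(9) = 9.13
(10) = -27.46
(11) = -9.11
(12) = -4.71
(13) = -0.43
(14) = -14.83
(15) = -16.99
(16) = -18.02
(17) = 722.95
(18) = -365.94
(19) = -807.05
(20) = -388.74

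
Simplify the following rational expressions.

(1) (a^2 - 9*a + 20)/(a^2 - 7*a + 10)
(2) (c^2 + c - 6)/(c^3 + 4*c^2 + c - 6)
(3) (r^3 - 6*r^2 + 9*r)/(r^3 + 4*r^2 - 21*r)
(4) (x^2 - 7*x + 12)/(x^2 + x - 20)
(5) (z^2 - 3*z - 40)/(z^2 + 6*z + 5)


(1) = (a - 4)/(a - 2)
(2) = (c - 2)/(c^2 + c - 2)
(3) = (r - 3)/(r + 7)
(4) = (x - 3)/(x + 5)
(5) = (z - 8)/(z + 1)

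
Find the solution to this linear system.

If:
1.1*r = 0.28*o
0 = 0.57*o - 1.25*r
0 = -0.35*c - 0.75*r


Then:
c = 0.00
o = 0.00
r = 0.00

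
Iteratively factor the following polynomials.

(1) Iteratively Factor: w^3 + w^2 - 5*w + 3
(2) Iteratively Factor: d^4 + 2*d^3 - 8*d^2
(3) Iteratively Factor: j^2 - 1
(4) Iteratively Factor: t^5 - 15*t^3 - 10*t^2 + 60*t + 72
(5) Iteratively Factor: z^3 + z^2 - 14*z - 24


(1) = (w - 1)*(w^2 + 2*w - 3) = (w - 1)^2*(w + 3)
(2) = (d - 2)*(d^3 + 4*d^2) = d*(d - 2)*(d^2 + 4*d) = d*(d - 2)*(d + 4)*(d)
(3) = (j - 1)*(j + 1)
(4) = (t + 2)*(t^4 - 2*t^3 - 11*t^2 + 12*t + 36) = (t - 3)*(t + 2)*(t^3 + t^2 - 8*t - 12) = (t - 3)*(t + 2)^2*(t^2 - t - 6) = (t - 3)*(t + 2)^3*(t - 3)
(5) = (z + 3)*(z^2 - 2*z - 8) = (z - 4)*(z + 3)*(z + 2)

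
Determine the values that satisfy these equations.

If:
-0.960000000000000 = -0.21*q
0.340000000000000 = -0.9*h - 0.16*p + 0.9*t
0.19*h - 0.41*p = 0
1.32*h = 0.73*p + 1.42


Then:
h = 1.45
p = 0.67
q = 4.57
t = 1.94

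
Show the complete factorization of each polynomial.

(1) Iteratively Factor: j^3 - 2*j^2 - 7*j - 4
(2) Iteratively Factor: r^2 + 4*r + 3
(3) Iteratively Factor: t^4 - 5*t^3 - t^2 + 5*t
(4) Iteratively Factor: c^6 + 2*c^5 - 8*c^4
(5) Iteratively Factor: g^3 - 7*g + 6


(1) = (j - 4)*(j^2 + 2*j + 1) = (j - 4)*(j + 1)*(j + 1)
(2) = (r + 1)*(r + 3)
(3) = (t)*(t^3 - 5*t^2 - t + 5) = t*(t + 1)*(t^2 - 6*t + 5) = t*(t - 5)*(t + 1)*(t - 1)
(4) = (c)*(c^5 + 2*c^4 - 8*c^3) = c^2*(c^4 + 2*c^3 - 8*c^2) = c^3*(c^3 + 2*c^2 - 8*c) = c^3*(c + 4)*(c^2 - 2*c) = c^4*(c + 4)*(c - 2)
(5) = (g - 1)*(g^2 + g - 6) = (g - 2)*(g - 1)*(g + 3)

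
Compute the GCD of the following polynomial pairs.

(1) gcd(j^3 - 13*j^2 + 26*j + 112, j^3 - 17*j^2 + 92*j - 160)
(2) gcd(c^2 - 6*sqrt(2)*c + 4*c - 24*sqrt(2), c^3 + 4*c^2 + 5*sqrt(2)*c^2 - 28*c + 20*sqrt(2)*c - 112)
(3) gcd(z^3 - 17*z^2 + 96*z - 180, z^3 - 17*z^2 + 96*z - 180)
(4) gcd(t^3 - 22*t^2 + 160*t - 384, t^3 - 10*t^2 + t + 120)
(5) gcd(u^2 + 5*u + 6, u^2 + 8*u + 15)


(1) = gcd((j - 8)*(j - 7)*(j + 2), (j - 8)*(j - 5)*(j - 4)) = j - 8
(2) = c + 4
(3) = z^3 - 17*z^2 + 96*z - 180
(4) = gcd((t - 8)^2*(t - 6), (t - 8)*(t - 5)*(t + 3)) = t - 8
(5) = gcd((u + 2)*(u + 3), (u + 3)*(u + 5)) = u + 3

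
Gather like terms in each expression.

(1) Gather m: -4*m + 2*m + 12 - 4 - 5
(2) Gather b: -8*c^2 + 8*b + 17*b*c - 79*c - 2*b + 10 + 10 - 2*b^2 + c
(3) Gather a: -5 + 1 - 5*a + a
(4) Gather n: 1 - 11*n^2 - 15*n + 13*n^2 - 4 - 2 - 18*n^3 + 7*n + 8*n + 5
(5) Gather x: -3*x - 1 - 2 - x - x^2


(1) = 3 - 2*m
(2) = -2*b^2 + b*(17*c + 6) - 8*c^2 - 78*c + 20
(3) = -4*a - 4
(4) = -18*n^3 + 2*n^2
(5) = -x^2 - 4*x - 3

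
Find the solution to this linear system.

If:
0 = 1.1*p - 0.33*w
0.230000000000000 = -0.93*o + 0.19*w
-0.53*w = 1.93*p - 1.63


Then:
o = 0.05
p = 0.44
w = 1.47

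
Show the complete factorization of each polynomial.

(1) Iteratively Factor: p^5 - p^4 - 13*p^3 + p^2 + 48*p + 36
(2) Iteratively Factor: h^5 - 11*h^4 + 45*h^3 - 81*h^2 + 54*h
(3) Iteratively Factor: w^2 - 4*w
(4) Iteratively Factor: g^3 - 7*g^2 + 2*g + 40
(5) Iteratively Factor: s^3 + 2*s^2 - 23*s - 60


(1) = (p + 1)*(p^4 - 2*p^3 - 11*p^2 + 12*p + 36) = (p - 3)*(p + 1)*(p^3 + p^2 - 8*p - 12) = (p - 3)^2*(p + 1)*(p^2 + 4*p + 4) = (p - 3)^2*(p + 1)*(p + 2)*(p + 2)
(2) = (h - 3)*(h^4 - 8*h^3 + 21*h^2 - 18*h) = (h - 3)^2*(h^3 - 5*h^2 + 6*h) = (h - 3)^2*(h - 2)*(h^2 - 3*h) = h*(h - 3)^2*(h - 2)*(h - 3)
(3) = (w)*(w - 4)
(4) = (g + 2)*(g^2 - 9*g + 20) = (g - 4)*(g + 2)*(g - 5)
(5) = (s - 5)*(s^2 + 7*s + 12) = (s - 5)*(s + 3)*(s + 4)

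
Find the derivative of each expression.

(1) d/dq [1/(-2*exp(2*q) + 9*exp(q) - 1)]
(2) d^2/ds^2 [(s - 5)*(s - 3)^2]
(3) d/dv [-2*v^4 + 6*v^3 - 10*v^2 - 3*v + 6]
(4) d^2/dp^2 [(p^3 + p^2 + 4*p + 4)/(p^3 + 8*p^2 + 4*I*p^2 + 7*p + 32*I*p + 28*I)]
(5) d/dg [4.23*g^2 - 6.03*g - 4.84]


(1) = (4*exp(q) - 9)*exp(q)/(2*exp(2*q) - 9*exp(q) + 1)^2
(2) = 6*s - 22
(3) = -8*v^3 + 18*v^2 - 20*v - 3
(4) = (p^3*(-14 - 8*I) + p^2*(24 - 168*I) + p*(168 + 96*I) - 1304 + 224*I)/(p^6 + p^5*(21 + 12*I) + p^4*(99 + 252*I) + p^3*(-665 + 1700*I) + p^2*(-7056 + 2772*I) + p*(-16464 - 9408*I) - 21952*I)
(5) = 8.46*g - 6.03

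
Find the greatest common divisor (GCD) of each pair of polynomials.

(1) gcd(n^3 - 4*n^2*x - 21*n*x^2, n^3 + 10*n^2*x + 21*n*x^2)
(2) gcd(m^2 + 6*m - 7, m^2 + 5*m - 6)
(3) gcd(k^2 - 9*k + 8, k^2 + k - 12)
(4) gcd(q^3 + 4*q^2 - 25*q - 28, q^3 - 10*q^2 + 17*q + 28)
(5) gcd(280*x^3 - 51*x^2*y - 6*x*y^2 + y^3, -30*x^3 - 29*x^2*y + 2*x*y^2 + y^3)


(1) = gcd(n*(n - 7*x)*(n + 3*x), n*(n + 3*x)*(n + 7*x)) = n^2 + 3*n*x
(2) = gcd((m - 1)*(m + 7), (m - 1)*(m + 6)) = m - 1
(3) = 1
(4) = q^2 - 3*q - 4
(5) = gcd((-8*x + y)*(-5*x + y)*(7*x + y), (-5*x + y)*(x + y)*(6*x + y)) = 5*x - y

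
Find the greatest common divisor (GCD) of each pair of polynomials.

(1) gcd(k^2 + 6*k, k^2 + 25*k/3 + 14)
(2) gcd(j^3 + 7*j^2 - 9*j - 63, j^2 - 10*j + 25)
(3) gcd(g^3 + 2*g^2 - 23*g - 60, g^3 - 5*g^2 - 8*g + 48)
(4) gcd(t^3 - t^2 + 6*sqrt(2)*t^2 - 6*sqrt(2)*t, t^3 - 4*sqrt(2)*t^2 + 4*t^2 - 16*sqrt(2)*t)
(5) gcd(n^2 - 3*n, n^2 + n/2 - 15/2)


(1) = k + 6
(2) = gcd((j - 3)*(j + 3)*(j + 7), (j - 5)^2) = 1
(3) = gcd((g - 5)*(g + 3)*(g + 4), (g - 4)^2*(g + 3)) = g + 3
(4) = t
(5) = 1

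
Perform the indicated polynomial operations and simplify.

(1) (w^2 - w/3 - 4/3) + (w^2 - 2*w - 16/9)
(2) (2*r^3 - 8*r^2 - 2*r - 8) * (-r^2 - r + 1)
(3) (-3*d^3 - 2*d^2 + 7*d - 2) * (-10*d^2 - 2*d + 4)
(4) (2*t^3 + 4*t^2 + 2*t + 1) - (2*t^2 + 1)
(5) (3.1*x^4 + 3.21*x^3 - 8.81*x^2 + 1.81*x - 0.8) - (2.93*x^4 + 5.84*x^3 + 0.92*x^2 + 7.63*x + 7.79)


(1) = 2*w^2 - 7*w/3 - 28/9
(2) = -2*r^5 + 6*r^4 + 12*r^3 + 2*r^2 + 6*r - 8
(3) = 30*d^5 + 26*d^4 - 78*d^3 - 2*d^2 + 32*d - 8
(4) = 2*t^3 + 2*t^2 + 2*t
(5) = 0.17*x^4 - 2.63*x^3 - 9.73*x^2 - 5.82*x - 8.59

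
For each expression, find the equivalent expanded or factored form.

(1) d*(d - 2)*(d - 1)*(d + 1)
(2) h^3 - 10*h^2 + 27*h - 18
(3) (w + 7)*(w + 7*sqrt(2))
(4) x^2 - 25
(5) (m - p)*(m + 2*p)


(1) = d^4 - 2*d^3 - d^2 + 2*d
(2) = (h - 6)*(h - 3)*(h - 1)
(3) = w^2 + 7*w + 7*sqrt(2)*w + 49*sqrt(2)
(4) = (x - 5)*(x + 5)
(5) = m^2 + m*p - 2*p^2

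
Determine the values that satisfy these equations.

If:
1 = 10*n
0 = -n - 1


Then:
No Solution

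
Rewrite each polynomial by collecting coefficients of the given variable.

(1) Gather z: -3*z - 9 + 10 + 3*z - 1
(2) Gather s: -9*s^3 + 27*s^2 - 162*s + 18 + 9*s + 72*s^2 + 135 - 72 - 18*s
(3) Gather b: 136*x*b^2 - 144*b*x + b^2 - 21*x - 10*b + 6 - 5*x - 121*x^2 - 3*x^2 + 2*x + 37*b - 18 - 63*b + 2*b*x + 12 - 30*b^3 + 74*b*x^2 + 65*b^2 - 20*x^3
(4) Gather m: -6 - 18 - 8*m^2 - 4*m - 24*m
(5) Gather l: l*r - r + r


(1) = 0
(2) = -9*s^3 + 99*s^2 - 171*s + 81
(3) = -30*b^3 + b^2*(136*x + 66) + b*(74*x^2 - 142*x - 36) - 20*x^3 - 124*x^2 - 24*x
(4) = -8*m^2 - 28*m - 24
(5) = l*r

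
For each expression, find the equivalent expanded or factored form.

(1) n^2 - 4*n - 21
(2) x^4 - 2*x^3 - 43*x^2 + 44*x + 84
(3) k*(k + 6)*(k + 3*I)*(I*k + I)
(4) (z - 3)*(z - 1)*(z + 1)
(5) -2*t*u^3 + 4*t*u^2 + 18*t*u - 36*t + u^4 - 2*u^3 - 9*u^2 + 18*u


(1) = (n - 7)*(n + 3)
(2) = (x - 7)*(x - 2)*(x + 1)*(x + 6)
(3) = I*k^4 - 3*k^3 + 7*I*k^3 - 21*k^2 + 6*I*k^2 - 18*k
(4) = z^3 - 3*z^2 - z + 3
(5) = (-2*t + u)*(u - 3)*(u - 2)*(u + 3)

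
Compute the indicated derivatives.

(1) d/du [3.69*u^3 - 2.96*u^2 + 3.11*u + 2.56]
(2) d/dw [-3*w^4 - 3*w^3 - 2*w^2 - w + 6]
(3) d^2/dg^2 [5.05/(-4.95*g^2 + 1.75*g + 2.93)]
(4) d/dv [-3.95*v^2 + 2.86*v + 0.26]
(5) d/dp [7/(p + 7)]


(1) = 11.07*u^2 - 5.92*u + 3.11
(2) = -12*w^3 - 9*w^2 - 4*w - 1
(3) = (-247.47525*g^2 + 87.49125*g + 5.05*(9.9*g - 1.75)*(19.8*g - 3.5) + 146.48535)/(-4.95*g^2 + 1.75*g + 2.93)^3
(4) = 2.86 - 7.9*v
(5) = -7/(p + 7)^2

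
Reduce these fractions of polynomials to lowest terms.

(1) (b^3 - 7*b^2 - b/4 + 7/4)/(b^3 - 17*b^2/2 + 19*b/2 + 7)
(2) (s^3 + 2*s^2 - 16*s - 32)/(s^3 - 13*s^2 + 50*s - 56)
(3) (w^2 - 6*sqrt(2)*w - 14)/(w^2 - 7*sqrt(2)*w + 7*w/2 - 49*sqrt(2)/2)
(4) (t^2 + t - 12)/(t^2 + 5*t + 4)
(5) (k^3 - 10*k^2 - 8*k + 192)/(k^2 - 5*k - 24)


(1) = (2*b - 1)/(2*b - 4)
(2) = (s^2 + 6*s + 8)/(s^2 - 9*s + 14)
(3) = (2*w + 2*sqrt(2))/(2*w + 7)
(4) = (t - 3)/(t + 1)
(5) = (k^2 - 2*k - 24)/(k + 3)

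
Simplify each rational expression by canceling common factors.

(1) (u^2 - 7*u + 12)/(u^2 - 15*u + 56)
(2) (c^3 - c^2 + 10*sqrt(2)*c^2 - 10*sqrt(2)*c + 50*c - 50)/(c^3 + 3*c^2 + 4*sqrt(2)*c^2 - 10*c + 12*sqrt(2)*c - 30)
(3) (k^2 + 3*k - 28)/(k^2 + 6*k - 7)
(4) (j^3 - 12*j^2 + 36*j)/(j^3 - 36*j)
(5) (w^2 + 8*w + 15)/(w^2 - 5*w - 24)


(1) = (u^2 - 7*u + 12)/(u^2 - 15*u + 56)
(2) = (c^2 + c*(-1 + 5*sqrt(2)) - 5*sqrt(2))/(c^2 + c*(3 - sqrt(2)) - 3*sqrt(2))
(3) = (k - 4)/(k - 1)
(4) = (j - 6)/(j + 6)
(5) = (w + 5)/(w - 8)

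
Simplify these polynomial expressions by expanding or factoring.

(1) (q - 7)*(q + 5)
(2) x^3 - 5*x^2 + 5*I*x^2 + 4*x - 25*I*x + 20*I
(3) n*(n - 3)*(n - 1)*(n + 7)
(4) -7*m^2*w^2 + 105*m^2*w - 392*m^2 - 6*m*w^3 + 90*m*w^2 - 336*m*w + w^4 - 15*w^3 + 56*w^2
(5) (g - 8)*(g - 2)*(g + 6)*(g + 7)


(1) = q^2 - 2*q - 35
(2) = (x - 4)*(x - 1)*(x + 5*I)
(3) = n^4 + 3*n^3 - 25*n^2 + 21*n
(4) = (-7*m + w)*(m + w)*(w - 8)*(w - 7)
(5) = g^4 + 3*g^3 - 72*g^2 - 212*g + 672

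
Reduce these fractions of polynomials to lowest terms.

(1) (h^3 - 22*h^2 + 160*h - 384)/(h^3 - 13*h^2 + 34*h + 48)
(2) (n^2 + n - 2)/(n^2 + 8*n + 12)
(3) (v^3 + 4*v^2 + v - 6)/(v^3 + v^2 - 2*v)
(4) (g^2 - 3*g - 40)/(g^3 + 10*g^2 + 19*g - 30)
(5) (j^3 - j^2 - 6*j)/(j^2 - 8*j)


(1) = (h - 8)/(h + 1)
(2) = (n - 1)/(n + 6)
(3) = (v + 3)/v
(4) = (g - 8)/(g^2 + 5*g - 6)
(5) = (j^2 - j - 6)/(j - 8)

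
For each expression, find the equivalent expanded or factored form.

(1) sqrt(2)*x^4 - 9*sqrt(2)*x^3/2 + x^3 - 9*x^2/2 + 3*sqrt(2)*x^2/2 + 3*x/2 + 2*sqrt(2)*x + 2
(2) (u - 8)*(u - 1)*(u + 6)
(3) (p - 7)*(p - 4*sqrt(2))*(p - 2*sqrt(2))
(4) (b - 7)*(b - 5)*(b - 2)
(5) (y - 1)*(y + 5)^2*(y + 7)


(1) = (x - 4)*(x - 1)*(x + 1/2)*(sqrt(2)*x + 1)
(2) = u^3 - 3*u^2 - 46*u + 48
(3) = p^3 - 6*sqrt(2)*p^2 - 7*p^2 + 16*p + 42*sqrt(2)*p - 112
(4) = b^3 - 14*b^2 + 59*b - 70
(5) = y^4 + 16*y^3 + 78*y^2 + 80*y - 175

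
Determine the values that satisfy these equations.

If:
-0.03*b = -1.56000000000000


Then:
b = 52.00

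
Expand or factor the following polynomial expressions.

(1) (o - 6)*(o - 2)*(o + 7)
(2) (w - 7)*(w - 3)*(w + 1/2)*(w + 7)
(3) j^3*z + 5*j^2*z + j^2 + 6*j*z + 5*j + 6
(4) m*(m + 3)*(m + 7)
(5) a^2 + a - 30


(1) = o^3 - o^2 - 44*o + 84
(2) = w^4 - 5*w^3/2 - 101*w^2/2 + 245*w/2 + 147/2
(3) = (j + 2)*(j + 3)*(j*z + 1)
(4) = m^3 + 10*m^2 + 21*m
(5) = (a - 5)*(a + 6)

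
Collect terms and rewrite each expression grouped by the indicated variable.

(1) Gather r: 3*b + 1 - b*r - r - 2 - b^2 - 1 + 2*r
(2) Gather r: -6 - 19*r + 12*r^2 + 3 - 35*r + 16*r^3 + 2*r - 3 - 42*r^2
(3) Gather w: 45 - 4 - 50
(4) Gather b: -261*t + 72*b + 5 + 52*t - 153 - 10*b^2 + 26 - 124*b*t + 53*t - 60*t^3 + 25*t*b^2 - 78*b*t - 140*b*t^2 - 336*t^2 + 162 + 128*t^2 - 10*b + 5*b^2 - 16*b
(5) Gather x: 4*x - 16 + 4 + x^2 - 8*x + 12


(1) = -b^2 + 3*b + r*(1 - b) - 2
(2) = 16*r^3 - 30*r^2 - 52*r - 6
(3) = -9
(4) = b^2*(25*t - 5) + b*(-140*t^2 - 202*t + 46) - 60*t^3 - 208*t^2 - 156*t + 40
(5) = x^2 - 4*x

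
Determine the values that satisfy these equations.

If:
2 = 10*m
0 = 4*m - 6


Then:
No Solution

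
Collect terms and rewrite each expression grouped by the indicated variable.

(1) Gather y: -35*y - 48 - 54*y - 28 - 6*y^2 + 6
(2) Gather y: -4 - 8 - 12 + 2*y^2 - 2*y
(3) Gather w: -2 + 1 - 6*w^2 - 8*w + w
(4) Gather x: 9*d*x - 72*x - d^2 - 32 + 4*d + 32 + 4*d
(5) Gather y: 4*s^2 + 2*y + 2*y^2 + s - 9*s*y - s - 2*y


(1) = -6*y^2 - 89*y - 70
(2) = 2*y^2 - 2*y - 24
(3) = -6*w^2 - 7*w - 1
(4) = -d^2 + 8*d + x*(9*d - 72)
(5) = 4*s^2 - 9*s*y + 2*y^2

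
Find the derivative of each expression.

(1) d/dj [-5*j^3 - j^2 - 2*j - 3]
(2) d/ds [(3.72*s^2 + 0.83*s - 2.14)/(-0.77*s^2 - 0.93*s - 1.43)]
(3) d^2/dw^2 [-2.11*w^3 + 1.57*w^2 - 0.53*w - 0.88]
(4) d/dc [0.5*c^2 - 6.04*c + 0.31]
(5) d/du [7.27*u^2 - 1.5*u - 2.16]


(1) = -15*j^2 - 2*j - 2
(2) = (-2.8205*s^2 - 13.9348*s - 3.1771)/(0.5929*s^4 + 1.4322*s^3 + 3.0671*s^2 + 2.6598*s + 2.0449)
(3) = 3.14 - 12.66*w
(4) = 1.0*c - 6.04
(5) = 14.54*u - 1.5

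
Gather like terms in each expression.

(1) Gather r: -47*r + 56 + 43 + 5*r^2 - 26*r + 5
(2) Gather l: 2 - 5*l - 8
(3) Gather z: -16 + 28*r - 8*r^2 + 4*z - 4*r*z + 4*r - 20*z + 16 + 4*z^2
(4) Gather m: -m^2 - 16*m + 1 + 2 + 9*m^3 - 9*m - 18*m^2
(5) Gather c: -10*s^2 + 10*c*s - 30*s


(1) = 5*r^2 - 73*r + 104
(2) = -5*l - 6
(3) = -8*r^2 + 32*r + 4*z^2 + z*(-4*r - 16)
(4) = 9*m^3 - 19*m^2 - 25*m + 3
(5) = 10*c*s - 10*s^2 - 30*s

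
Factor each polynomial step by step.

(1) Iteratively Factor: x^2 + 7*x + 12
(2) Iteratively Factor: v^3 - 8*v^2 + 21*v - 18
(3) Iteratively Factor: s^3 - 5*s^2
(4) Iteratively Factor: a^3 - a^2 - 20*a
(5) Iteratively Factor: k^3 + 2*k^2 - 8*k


(1) = (x + 3)*(x + 4)
(2) = (v - 2)*(v^2 - 6*v + 9) = (v - 3)*(v - 2)*(v - 3)
(3) = (s)*(s^2 - 5*s) = s*(s - 5)*(s)
(4) = (a)*(a^2 - a - 20) = a*(a + 4)*(a - 5)
(5) = (k + 4)*(k^2 - 2*k) = (k - 2)*(k + 4)*(k)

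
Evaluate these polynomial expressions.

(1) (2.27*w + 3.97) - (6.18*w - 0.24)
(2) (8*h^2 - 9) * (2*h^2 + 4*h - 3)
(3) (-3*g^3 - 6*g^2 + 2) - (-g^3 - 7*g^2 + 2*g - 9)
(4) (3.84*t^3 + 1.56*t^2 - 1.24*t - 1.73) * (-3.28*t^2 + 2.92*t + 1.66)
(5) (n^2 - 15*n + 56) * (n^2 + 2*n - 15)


(1) = 4.21 - 3.91*w
(2) = 16*h^4 + 32*h^3 - 42*h^2 - 36*h + 27
(3) = -2*g^3 + g^2 - 2*g + 11
(4) = -12.5952*t^5 + 6.096*t^4 + 14.9968*t^3 + 4.6432*t^2 - 7.11*t - 2.8718
(5) = n^4 - 13*n^3 + 11*n^2 + 337*n - 840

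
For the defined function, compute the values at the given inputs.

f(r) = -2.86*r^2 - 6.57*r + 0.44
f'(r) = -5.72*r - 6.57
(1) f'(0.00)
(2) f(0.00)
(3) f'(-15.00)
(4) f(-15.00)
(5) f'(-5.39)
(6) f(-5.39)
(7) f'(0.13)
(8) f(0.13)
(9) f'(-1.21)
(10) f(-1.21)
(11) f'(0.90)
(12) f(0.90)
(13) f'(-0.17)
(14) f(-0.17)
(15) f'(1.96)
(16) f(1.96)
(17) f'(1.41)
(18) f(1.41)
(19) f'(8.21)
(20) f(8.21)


(1) = -6.57
(2) = 0.44
(3) = 79.23
(4) = -544.51
(5) = 24.26
(6) = -47.24
(7) = -7.31
(8) = -0.46
(9) = 0.35
(10) = 4.20
(11) = -11.72
(12) = -7.79
(13) = -5.60
(14) = 1.47
(15) = -17.78
(16) = -23.42
(17) = -14.64
(18) = -14.51
(19) = -53.53
(20) = -246.28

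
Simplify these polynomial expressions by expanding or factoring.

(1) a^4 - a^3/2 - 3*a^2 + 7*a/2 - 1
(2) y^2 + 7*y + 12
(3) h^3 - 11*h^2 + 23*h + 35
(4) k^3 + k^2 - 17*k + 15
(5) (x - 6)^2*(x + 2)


(1) = (a - 1)^2*(a - 1/2)*(a + 2)
(2) = (y + 3)*(y + 4)
(3) = (h - 7)*(h - 5)*(h + 1)
(4) = (k - 3)*(k - 1)*(k + 5)
(5) = x^3 - 10*x^2 + 12*x + 72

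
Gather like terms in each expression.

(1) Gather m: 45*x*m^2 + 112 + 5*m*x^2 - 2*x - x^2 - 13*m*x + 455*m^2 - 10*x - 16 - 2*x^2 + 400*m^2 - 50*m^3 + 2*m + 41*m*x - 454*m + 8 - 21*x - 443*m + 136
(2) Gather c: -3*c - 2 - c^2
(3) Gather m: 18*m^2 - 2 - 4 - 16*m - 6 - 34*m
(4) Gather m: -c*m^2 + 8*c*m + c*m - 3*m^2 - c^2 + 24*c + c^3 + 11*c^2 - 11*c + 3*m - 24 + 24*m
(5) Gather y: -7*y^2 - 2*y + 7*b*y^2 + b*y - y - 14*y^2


(1) = -50*m^3 + m^2*(45*x + 855) + m*(5*x^2 + 28*x - 895) - 3*x^2 - 33*x + 240
(2) = -c^2 - 3*c - 2
(3) = 18*m^2 - 50*m - 12
(4) = c^3 + 10*c^2 + 13*c + m^2*(-c - 3) + m*(9*c + 27) - 24
(5) = y^2*(7*b - 21) + y*(b - 3)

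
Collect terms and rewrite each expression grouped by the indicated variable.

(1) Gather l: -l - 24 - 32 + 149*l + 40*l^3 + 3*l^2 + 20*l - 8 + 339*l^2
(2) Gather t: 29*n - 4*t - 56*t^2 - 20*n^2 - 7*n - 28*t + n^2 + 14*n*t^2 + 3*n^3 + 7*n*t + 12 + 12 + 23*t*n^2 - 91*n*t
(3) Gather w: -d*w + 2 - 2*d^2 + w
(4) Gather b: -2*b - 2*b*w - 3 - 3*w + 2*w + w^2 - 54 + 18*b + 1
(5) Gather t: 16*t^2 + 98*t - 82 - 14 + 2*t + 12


(1) = 40*l^3 + 342*l^2 + 168*l - 64
(2) = 3*n^3 - 19*n^2 + 22*n + t^2*(14*n - 56) + t*(23*n^2 - 84*n - 32) + 24
(3) = -2*d^2 + w*(1 - d) + 2
(4) = b*(16 - 2*w) + w^2 - w - 56
(5) = 16*t^2 + 100*t - 84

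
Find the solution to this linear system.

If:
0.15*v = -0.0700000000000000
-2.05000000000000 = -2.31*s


Then:
s = 0.89
v = -0.47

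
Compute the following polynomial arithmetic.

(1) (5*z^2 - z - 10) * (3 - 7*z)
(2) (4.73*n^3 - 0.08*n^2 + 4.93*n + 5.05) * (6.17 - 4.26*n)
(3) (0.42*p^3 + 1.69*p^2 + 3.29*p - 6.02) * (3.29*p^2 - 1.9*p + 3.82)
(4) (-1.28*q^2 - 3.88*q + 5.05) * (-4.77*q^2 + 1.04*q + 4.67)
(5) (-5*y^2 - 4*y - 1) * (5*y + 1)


(1) = -35*z^3 + 22*z^2 + 67*z - 30
(2) = -20.1498*n^4 + 29.5249*n^3 - 21.4954*n^2 + 8.9051*n + 31.1585
(3) = 1.3818*p^5 + 4.7621*p^4 + 9.2175*p^3 - 19.601*p^2 + 24.0058*p - 22.9964
(4) = 6.1056*q^4 + 17.1764*q^3 - 34.1013*q^2 - 12.8676*q + 23.5835
(5) = -25*y^3 - 25*y^2 - 9*y - 1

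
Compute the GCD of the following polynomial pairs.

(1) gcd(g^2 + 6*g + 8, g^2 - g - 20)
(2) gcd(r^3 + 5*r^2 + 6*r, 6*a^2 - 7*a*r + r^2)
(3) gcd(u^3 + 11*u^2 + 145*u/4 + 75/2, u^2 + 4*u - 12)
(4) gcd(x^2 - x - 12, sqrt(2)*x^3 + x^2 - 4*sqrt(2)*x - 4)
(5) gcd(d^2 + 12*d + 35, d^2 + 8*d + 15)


(1) = g + 4
(2) = gcd(r*(r + 2)*(r + 3), (-6*a + r)*(-a + r)) = 1
(3) = u + 6
(4) = gcd((x - 4)*(x + 3), (x - 2)*(x + 2)*(sqrt(2)*x + 1)) = 1
(5) = d + 5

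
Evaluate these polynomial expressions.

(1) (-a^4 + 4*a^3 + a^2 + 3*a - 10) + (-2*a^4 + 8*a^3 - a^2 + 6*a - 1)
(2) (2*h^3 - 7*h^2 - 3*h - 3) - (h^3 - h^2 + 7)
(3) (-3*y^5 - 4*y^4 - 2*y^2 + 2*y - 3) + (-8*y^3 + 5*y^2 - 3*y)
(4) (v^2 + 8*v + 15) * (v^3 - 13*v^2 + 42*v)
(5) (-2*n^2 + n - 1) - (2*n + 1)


(1) = -3*a^4 + 12*a^3 + 9*a - 11
(2) = h^3 - 6*h^2 - 3*h - 10
(3) = -3*y^5 - 4*y^4 - 8*y^3 + 3*y^2 - y - 3
(4) = v^5 - 5*v^4 - 47*v^3 + 141*v^2 + 630*v
(5) = -2*n^2 - n - 2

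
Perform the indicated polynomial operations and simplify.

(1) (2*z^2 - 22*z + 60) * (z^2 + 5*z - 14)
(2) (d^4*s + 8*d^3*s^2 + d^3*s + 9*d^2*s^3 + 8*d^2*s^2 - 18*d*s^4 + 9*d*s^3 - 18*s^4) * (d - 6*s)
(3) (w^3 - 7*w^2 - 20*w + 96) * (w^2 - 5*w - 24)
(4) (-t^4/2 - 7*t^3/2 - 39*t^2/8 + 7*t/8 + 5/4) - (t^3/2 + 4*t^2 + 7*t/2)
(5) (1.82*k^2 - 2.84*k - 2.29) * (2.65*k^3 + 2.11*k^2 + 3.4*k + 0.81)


(1) = 2*z^4 - 12*z^3 - 78*z^2 + 608*z - 840
(2) = d^5*s + 2*d^4*s^2 + d^4*s - 39*d^3*s^3 + 2*d^3*s^2 - 72*d^2*s^4 - 39*d^2*s^3 + 108*d*s^5 - 72*d*s^4 + 108*s^5
(3) = w^5 - 12*w^4 - 9*w^3 + 364*w^2 - 2304
(4) = -t^4/2 - 4*t^3 - 71*t^2/8 - 21*t/8 + 5/4
(5) = 4.823*k^5 - 3.6858*k^4 - 5.8729*k^3 - 13.0137*k^2 - 10.0864*k - 1.8549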